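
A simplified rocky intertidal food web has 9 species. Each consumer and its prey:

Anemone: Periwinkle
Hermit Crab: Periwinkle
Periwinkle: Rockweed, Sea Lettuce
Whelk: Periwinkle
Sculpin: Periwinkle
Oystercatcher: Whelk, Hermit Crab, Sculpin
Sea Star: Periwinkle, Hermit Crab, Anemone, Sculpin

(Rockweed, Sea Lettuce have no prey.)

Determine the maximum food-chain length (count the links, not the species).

One longest chain: Rockweed → Periwinkle → Hermit Crab → Sea Star.
It has 4 species and 3 links.

3 links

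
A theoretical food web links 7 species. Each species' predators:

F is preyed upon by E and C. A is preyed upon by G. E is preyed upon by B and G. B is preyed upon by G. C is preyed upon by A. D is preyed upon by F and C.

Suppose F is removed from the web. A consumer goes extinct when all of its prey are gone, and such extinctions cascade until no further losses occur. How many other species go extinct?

2

Remove F.
Round 1: E (all prey gone) → extinct.
Round 2: B (all prey gone) → extinct.
No further losses. Total secondary extinctions: 2.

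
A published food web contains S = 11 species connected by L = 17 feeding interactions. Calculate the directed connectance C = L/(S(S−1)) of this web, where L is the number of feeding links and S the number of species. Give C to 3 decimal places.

C = 0.155

The web has S = 11 species and L = 17 feeding links.
C = L / (S(S−1)) = 17 / 110 = 0.1545 ≈ 0.155.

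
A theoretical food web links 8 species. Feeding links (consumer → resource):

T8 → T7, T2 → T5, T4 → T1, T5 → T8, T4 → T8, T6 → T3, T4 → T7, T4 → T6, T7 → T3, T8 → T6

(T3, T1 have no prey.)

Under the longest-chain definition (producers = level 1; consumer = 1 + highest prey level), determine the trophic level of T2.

Trophic level 5

T3 is a producer → level 1.
T7 eats T3 → level 2.
T8 eats T7 (level 2); other prey at levels: T6 2 → level 3.
T5 eats T8 → level 4.
T2 eats T5 → level 5.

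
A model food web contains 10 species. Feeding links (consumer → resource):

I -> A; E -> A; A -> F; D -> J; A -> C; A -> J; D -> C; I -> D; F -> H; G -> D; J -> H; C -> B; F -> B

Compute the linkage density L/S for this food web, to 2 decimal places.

There are L = 13 links among S = 10 species.
L/S = 13/10 = 1.3000 ≈ 1.30.

L/S = 1.30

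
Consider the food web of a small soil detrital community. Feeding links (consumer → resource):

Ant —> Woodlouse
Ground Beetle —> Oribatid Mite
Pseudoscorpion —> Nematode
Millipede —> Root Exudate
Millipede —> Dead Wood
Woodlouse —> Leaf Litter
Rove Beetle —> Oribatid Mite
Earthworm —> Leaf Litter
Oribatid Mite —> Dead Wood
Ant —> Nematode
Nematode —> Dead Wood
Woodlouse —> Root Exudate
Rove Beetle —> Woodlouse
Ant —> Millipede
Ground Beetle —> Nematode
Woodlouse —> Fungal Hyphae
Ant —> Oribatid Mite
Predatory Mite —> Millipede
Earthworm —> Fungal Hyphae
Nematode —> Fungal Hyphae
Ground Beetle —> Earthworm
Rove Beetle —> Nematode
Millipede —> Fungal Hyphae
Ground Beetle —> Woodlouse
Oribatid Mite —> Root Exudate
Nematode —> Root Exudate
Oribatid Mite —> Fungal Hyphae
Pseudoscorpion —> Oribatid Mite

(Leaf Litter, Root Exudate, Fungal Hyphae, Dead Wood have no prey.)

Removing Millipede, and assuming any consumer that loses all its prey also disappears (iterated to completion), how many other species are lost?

1

Remove Millipede.
Round 1: Predatory Mite (all prey gone) → extinct.
No further losses. Total secondary extinctions: 1.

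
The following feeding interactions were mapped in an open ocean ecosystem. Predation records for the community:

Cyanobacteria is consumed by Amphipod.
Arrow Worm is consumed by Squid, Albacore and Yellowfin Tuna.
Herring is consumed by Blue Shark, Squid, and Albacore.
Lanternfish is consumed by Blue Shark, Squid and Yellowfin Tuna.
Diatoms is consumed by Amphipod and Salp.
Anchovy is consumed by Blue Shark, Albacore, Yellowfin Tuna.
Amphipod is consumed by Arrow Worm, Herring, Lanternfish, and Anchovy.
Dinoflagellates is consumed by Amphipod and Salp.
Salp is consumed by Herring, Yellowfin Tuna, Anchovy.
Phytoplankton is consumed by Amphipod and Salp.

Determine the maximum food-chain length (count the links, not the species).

3 links

One longest chain: Cyanobacteria → Amphipod → Herring → Albacore.
It has 4 species and 3 links.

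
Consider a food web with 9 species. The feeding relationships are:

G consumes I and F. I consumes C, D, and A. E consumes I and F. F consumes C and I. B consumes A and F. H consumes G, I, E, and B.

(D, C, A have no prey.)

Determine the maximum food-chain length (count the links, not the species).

One longest chain: D → I → F → G → H.
It has 5 species and 4 links.

4 links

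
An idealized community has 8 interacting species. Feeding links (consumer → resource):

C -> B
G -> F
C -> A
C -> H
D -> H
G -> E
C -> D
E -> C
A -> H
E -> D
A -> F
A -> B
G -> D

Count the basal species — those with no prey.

3

Basal species (no prey listed): B, F, H.
Count: 3.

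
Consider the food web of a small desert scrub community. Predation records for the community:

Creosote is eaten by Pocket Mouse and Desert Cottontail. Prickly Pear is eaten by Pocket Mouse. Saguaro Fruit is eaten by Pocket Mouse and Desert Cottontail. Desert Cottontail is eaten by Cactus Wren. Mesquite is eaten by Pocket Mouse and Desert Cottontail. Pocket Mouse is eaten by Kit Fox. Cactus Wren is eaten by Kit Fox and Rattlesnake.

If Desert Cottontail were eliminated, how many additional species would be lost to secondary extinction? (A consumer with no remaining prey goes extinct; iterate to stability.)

2

Remove Desert Cottontail.
Round 1: Cactus Wren (all prey gone) → extinct.
Round 2: Rattlesnake (all prey gone) → extinct.
No further losses. Total secondary extinctions: 2.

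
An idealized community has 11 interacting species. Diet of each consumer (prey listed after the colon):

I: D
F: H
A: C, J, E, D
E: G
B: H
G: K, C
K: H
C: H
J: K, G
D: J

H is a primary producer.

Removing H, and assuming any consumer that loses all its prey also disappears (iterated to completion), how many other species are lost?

Remove H.
Round 1: F (all prey gone), K (all prey gone), B (all prey gone), C (all prey gone) → extinct.
Round 2: G (all prey gone) → extinct.
Round 3: J (all prey gone), E (all prey gone) → extinct.
Round 4: D (all prey gone) → extinct.
Round 5: A (all prey gone), I (all prey gone) → extinct.
No further losses. Total secondary extinctions: 10.

10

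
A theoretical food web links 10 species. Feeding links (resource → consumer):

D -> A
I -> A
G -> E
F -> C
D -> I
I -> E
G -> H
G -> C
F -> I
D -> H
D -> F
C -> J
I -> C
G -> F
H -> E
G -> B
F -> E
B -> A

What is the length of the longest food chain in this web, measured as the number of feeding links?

4 links

One longest chain: D → F → I → C → J.
It has 5 species and 4 links.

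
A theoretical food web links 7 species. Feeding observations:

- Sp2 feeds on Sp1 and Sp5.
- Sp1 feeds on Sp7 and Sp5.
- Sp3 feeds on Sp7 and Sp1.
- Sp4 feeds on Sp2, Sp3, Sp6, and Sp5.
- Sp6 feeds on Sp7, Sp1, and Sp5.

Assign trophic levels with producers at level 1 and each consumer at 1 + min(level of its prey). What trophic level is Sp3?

Sp7 is a producer → level 1.
Sp3 eats Sp7 → level 2.

Trophic level 2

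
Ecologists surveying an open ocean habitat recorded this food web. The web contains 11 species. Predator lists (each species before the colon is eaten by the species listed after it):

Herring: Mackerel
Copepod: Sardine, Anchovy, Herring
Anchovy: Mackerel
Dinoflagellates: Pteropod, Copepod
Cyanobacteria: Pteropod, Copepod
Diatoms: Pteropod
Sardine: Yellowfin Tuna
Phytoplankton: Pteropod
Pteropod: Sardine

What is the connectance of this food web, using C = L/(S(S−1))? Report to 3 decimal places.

The web has S = 11 species and L = 13 feeding links.
C = L / (S(S−1)) = 13 / 110 = 0.1182 ≈ 0.118.

C = 0.118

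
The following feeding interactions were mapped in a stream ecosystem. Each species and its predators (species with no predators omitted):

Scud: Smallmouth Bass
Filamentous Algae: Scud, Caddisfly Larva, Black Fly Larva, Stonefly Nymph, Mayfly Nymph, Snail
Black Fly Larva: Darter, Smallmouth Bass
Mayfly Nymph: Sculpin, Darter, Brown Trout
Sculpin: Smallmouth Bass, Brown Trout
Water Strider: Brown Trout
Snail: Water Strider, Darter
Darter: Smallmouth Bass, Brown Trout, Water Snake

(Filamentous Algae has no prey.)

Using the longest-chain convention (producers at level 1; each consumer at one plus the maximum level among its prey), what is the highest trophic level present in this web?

4

Producers (level 1): Filamentous Algae.
Filamentous Algae → Mayfly Nymph → Sculpin → Smallmouth Bass gives Smallmouth Bass level 4.
No species has a prey at level 4, so no species reaches level 5.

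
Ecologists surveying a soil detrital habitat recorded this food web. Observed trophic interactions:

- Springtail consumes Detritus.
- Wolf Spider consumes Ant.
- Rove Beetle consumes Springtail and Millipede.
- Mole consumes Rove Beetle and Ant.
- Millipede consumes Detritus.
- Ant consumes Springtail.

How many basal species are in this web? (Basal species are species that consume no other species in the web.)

Basal species (no prey listed): Detritus.
Count: 1.

1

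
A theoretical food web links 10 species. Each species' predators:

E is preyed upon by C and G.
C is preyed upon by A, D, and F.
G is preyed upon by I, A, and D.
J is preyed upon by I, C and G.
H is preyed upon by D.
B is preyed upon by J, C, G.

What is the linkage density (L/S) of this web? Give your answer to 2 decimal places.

L/S = 1.50

There are L = 15 links among S = 10 species.
L/S = 15/10 = 1.5000 ≈ 1.50.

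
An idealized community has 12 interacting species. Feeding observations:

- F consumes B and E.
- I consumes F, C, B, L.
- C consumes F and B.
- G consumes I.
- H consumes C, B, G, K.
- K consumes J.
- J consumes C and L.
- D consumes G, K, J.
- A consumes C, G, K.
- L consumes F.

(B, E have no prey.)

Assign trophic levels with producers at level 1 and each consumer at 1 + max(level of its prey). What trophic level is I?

B is a producer → level 1.
F eats B (level 1); other prey at levels: E 1 → level 2.
L eats F → level 3.
I eats L (level 3); other prey at levels: B 1, F 2, C 3 → level 4.

Trophic level 4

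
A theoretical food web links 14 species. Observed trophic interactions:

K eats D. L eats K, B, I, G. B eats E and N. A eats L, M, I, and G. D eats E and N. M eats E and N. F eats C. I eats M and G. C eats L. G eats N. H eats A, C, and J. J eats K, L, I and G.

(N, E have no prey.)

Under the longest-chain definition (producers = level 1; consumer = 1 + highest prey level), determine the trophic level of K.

N is a producer → level 1.
D eats N (level 1); other prey at levels: E 1 → level 2.
K eats D → level 3.

Trophic level 3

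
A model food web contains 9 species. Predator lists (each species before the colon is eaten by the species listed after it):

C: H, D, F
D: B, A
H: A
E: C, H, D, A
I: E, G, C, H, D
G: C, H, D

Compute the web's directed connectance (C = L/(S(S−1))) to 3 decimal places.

The web has S = 9 species and L = 18 feeding links.
C = L / (S(S−1)) = 18 / 72 = 0.2500 ≈ 0.250.

C = 0.250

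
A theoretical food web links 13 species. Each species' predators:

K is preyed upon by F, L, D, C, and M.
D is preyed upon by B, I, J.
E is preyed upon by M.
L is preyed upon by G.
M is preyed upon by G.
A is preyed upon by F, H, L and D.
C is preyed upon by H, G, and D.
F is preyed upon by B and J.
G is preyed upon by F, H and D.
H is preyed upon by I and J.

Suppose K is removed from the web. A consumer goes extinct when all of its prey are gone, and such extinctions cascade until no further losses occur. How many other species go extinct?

Remove K.
Round 1: C (all prey gone) → extinct.
No further losses. Total secondary extinctions: 1.

1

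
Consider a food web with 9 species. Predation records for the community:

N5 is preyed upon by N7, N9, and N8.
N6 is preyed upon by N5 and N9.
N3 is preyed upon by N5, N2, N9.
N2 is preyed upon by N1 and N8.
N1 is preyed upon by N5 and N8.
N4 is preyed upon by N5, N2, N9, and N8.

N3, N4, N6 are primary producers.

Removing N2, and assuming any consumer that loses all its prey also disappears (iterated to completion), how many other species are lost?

Remove N2.
Round 1: N1 (all prey gone) → extinct.
No further losses. Total secondary extinctions: 1.

1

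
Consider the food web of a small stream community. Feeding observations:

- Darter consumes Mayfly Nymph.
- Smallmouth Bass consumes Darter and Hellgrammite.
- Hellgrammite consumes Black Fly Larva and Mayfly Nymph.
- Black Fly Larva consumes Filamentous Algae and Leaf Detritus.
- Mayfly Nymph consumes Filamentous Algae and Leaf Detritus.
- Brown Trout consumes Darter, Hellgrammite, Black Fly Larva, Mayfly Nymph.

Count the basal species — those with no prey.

Basal species (no prey listed): Leaf Detritus, Filamentous Algae.
Count: 2.

2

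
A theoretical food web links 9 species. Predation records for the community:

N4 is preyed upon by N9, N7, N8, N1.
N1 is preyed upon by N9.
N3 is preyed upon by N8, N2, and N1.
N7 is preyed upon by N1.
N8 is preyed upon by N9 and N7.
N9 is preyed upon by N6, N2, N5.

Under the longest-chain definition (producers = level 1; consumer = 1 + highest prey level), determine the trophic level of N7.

N3 is a producer → level 1.
N8 eats N3 (level 1); other prey at levels: N4 1 → level 2.
N7 eats N8 (level 2); other prey at levels: N4 1 → level 3.

Trophic level 3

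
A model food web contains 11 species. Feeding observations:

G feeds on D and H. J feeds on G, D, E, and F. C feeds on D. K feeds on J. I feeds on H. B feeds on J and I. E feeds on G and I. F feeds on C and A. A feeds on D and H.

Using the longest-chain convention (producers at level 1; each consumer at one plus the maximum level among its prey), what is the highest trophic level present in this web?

Producers (level 1): D, H.
H → I → E → J → B gives B level 5.
No species has a prey at level 5, so no species reaches level 6.

5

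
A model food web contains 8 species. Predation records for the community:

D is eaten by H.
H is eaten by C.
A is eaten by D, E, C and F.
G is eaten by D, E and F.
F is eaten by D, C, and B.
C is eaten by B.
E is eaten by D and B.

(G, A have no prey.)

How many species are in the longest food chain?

One longest chain: G → F → D → H → C → B.
It has 6 species and 5 links.

6 species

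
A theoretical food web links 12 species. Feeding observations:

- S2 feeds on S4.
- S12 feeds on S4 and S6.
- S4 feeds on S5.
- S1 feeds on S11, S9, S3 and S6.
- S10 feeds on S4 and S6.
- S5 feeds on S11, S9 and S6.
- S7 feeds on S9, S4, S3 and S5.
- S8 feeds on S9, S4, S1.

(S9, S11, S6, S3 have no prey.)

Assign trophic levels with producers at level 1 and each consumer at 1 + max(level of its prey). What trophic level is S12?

Trophic level 4

S9 is a producer → level 1.
S5 eats S9 (level 1); other prey at levels: S11 1, S6 1 → level 2.
S4 eats S5 → level 3.
S12 eats S4 (level 3); other prey at levels: S6 1 → level 4.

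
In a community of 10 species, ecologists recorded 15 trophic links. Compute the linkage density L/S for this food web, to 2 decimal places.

There are L = 15 links among S = 10 species.
L/S = 15/10 = 1.5000 ≈ 1.50.

L/S = 1.50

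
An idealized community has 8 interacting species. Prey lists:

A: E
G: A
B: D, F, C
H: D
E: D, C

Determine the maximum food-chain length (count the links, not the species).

One longest chain: D → E → A → G.
It has 4 species and 3 links.

3 links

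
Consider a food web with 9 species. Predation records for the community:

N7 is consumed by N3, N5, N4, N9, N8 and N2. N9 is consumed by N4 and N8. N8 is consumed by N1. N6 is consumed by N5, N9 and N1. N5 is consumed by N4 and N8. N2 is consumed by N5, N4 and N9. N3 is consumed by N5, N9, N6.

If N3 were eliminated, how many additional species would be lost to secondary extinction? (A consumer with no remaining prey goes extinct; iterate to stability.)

Remove N3.
Round 1: N6 (all prey gone) → extinct.
No further losses. Total secondary extinctions: 1.

1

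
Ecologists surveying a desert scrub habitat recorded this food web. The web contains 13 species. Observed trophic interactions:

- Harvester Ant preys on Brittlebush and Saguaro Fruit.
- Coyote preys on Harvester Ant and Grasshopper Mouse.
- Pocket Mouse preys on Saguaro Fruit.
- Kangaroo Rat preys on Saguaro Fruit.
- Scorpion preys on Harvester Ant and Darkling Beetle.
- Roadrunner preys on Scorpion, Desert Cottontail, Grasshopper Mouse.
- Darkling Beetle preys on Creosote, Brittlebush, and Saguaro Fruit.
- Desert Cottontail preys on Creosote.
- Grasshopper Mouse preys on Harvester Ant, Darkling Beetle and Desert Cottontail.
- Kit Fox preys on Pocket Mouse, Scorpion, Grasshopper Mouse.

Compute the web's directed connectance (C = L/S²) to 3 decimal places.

C = 0.124

The web has S = 13 species and L = 21 feeding links.
C = L / S² = 21 / 169 = 0.1243 ≈ 0.124.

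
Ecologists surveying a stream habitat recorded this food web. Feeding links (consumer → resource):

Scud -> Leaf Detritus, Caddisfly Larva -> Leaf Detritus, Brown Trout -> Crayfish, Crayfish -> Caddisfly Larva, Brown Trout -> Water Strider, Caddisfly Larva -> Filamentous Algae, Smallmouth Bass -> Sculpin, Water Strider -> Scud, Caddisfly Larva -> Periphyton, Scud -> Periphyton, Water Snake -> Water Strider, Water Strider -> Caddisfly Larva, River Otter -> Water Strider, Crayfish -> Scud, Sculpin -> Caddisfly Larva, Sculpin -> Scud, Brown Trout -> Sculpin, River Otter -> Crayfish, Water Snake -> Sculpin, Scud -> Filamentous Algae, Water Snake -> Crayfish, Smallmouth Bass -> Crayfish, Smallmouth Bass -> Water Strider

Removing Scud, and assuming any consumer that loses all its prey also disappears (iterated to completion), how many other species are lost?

Remove Scud.
Every predator of it retains at least one other prey: Crayfish still has Caddisfly Larva; Water Strider still has Caddisfly Larva; Sculpin still has Caddisfly Larva.
No consumer loses all prey, so no secondary extinctions occur.

0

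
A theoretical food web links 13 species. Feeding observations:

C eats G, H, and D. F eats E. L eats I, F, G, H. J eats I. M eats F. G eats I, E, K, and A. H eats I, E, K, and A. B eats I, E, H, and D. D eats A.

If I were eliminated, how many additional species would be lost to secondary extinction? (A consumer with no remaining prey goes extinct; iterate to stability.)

1

Remove I.
Round 1: J (all prey gone) → extinct.
No further losses. Total secondary extinctions: 1.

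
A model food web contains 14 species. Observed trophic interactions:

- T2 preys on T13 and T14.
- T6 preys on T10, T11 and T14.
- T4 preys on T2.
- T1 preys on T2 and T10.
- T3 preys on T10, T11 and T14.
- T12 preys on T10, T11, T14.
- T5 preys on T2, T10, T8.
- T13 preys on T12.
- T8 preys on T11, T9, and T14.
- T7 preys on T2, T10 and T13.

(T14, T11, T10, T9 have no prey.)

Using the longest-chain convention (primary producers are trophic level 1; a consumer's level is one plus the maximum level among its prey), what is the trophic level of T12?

Trophic level 2

T14 is a producer → level 1.
T12 eats T14 (level 1); other prey at levels: T11 1, T10 1 → level 2.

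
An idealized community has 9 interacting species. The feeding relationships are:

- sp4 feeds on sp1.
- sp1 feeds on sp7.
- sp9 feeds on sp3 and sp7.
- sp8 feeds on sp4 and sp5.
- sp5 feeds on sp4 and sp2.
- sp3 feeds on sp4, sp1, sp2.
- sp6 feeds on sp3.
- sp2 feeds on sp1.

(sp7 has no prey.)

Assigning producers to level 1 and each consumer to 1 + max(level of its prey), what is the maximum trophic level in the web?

Producers (level 1): sp7.
sp7 → sp1 → sp2 → sp5 → sp8 gives sp8 level 5.
No species has a prey at level 5, so no species reaches level 6.

5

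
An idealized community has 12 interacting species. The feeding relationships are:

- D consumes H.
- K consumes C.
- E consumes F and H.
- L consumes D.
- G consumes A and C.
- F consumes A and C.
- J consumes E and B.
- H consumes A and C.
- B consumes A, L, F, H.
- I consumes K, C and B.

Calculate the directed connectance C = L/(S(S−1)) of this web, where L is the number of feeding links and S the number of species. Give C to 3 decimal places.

C = 0.152

The web has S = 12 species and L = 20 feeding links.
C = L / (S(S−1)) = 20 / 132 = 0.1515 ≈ 0.152.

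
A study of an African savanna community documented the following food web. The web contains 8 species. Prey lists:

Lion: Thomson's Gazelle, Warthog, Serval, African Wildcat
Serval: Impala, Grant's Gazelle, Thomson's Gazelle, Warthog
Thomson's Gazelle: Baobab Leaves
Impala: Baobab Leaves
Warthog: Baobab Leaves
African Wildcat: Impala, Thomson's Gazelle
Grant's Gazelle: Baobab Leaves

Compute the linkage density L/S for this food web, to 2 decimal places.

L/S = 1.75

There are L = 14 links among S = 8 species.
L/S = 14/8 = 1.7500 ≈ 1.75.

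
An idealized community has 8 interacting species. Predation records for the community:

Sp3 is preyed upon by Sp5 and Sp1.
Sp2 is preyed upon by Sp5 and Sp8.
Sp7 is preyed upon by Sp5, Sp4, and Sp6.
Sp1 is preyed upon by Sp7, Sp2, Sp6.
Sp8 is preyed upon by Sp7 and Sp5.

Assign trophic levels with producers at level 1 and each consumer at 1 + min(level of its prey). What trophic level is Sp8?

Sp3 is a producer → level 1.
Sp1 eats Sp3 → level 2.
Sp2 eats Sp1 → level 3.
Sp8 eats Sp2 → level 4.
No prey of Sp8 is below level 3, so 4 is the minimum.

Trophic level 4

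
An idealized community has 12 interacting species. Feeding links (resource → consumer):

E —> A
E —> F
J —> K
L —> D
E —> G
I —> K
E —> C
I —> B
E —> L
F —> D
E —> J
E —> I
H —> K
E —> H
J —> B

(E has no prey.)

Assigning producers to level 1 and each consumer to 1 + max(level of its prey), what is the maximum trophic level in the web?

Producers (level 1): E.
E → J → B gives B level 3.
No species has a prey at level 3, so no species reaches level 4.

3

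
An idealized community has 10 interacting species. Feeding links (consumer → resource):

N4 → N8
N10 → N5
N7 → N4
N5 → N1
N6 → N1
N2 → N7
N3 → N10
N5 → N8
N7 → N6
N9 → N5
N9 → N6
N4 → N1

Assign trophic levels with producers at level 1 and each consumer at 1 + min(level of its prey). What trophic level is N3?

Trophic level 4

N8 is a producer → level 1.
N5 eats N8 → level 2.
N10 eats N5 → level 3.
N3 eats N10 → level 4.
No prey of N3 is below level 3, so 4 is the minimum.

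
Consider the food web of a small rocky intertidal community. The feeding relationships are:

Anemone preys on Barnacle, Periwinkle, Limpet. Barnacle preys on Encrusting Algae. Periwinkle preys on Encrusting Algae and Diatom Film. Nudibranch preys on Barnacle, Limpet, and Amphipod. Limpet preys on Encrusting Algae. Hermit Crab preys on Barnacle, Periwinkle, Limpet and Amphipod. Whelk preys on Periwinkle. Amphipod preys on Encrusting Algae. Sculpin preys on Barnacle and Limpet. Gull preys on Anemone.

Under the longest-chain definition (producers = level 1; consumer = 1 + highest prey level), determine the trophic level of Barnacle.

Encrusting Algae is a producer → level 1.
Barnacle eats Encrusting Algae → level 2.

Trophic level 2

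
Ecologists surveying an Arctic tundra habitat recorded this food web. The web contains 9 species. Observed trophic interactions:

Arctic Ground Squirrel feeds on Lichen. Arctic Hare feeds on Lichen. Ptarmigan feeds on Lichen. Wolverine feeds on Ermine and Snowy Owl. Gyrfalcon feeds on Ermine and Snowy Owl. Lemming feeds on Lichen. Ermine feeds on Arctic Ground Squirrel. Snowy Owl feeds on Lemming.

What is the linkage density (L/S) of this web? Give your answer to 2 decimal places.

L/S = 1.11

There are L = 10 links among S = 9 species.
L/S = 10/9 = 1.1111 ≈ 1.11.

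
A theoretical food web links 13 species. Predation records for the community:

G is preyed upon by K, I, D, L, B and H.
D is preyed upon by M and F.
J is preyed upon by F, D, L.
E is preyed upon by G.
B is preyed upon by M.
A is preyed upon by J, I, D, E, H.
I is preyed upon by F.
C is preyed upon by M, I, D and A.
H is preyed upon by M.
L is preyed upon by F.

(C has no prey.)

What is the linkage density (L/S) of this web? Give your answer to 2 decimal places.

L/S = 1.92

There are L = 25 links among S = 13 species.
L/S = 25/13 = 1.9231 ≈ 1.92.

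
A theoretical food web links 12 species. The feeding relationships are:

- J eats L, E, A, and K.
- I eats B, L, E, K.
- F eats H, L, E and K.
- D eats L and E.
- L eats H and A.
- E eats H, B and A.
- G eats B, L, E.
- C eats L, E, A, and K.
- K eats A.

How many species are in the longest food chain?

3 species

One longest chain: A → E → D.
It has 3 species and 2 links.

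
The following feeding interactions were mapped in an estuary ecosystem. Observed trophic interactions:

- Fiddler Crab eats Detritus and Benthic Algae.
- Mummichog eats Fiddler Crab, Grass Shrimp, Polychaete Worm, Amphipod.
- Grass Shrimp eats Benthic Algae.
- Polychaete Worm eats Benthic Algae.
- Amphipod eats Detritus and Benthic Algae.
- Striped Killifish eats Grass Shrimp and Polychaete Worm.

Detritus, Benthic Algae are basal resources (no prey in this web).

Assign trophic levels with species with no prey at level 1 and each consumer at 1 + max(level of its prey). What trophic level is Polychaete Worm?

Trophic level 2

Benthic Algae has no prey (basal) → level 1.
Polychaete Worm eats Benthic Algae → level 2.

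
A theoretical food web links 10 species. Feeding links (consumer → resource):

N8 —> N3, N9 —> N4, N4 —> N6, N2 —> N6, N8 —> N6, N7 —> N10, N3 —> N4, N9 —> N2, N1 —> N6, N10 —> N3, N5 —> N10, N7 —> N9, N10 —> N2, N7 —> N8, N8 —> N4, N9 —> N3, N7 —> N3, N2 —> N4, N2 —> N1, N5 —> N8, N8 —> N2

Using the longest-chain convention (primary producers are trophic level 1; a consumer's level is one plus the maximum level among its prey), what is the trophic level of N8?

Trophic level 4

N6 is a producer → level 1.
N4 eats N6 → level 2.
N2 eats N4 (level 2); other prey at levels: N6 1, N1 2 → level 3.
N8 eats N2 (level 3); other prey at levels: N6 1, N4 2, N3 3 → level 4.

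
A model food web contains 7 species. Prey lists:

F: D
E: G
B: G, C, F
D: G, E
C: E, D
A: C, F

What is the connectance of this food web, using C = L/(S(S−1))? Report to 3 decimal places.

C = 0.262

The web has S = 7 species and L = 11 feeding links.
C = L / (S(S−1)) = 11 / 42 = 0.2619 ≈ 0.262.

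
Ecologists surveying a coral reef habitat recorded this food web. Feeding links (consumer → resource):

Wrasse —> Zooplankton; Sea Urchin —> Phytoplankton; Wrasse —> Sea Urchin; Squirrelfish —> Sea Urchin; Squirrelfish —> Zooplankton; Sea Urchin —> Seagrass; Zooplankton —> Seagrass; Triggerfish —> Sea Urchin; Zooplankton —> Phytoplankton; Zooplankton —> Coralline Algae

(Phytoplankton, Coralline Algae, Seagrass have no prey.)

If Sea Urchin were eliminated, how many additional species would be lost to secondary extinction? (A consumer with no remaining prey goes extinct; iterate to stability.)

1

Remove Sea Urchin.
Round 1: Triggerfish (all prey gone) → extinct.
No further losses. Total secondary extinctions: 1.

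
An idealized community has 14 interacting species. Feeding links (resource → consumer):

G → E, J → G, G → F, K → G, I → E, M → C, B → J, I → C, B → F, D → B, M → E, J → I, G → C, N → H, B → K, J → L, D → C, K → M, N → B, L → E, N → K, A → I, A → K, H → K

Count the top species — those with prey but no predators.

3

Top species (has prey, but nothing eats it): E, F, C.
Count: 3.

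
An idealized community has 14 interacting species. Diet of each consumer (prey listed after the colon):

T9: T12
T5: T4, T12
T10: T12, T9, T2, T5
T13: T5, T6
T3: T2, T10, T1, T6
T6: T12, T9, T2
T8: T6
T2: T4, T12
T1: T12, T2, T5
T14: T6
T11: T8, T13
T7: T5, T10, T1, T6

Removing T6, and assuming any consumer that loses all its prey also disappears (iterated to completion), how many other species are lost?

2

Remove T6.
Round 1: T8 (all prey gone), T14 (all prey gone) → extinct.
No further losses. Total secondary extinctions: 2.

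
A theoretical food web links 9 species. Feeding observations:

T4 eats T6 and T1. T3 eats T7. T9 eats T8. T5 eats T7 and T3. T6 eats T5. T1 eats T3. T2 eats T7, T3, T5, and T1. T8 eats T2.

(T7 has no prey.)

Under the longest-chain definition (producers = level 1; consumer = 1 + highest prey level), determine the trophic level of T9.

Trophic level 6

T7 is a producer → level 1.
T3 eats T7 → level 2.
T1 eats T3 → level 3.
T2 eats T1 (level 3); other prey at levels: T7 1, T3 2, T5 3 → level 4.
T8 eats T2 → level 5.
T9 eats T8 → level 6.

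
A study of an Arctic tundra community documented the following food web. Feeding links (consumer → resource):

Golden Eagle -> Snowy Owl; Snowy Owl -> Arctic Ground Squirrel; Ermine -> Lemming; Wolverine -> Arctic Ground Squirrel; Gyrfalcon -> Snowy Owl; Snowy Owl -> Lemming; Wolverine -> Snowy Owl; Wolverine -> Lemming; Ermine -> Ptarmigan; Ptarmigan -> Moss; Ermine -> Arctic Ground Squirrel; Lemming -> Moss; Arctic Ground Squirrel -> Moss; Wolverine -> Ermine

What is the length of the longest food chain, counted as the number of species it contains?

4 species

One longest chain: Moss → Ptarmigan → Ermine → Wolverine.
It has 4 species and 3 links.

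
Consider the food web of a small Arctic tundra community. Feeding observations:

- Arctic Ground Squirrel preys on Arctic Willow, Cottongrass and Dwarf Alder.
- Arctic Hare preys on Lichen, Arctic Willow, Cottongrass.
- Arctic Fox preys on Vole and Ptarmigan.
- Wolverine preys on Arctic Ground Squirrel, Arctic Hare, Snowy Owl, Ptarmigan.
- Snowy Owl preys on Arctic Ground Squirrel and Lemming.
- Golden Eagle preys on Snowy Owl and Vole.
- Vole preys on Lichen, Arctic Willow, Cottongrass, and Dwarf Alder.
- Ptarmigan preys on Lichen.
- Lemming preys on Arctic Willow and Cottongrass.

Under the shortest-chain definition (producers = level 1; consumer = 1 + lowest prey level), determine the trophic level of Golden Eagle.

Dwarf Alder is a producer → level 1.
Vole eats Dwarf Alder → level 2.
Golden Eagle eats Vole → level 3.
No prey of Golden Eagle is below level 2, so 3 is the minimum.

Trophic level 3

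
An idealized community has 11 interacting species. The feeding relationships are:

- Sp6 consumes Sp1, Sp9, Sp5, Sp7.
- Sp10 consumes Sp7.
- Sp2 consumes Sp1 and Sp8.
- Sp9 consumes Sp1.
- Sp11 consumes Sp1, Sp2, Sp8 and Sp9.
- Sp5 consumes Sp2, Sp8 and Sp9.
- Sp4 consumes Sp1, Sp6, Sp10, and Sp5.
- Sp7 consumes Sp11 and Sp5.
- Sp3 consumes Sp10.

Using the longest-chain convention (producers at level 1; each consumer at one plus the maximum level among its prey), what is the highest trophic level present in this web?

Producers (level 1): Sp1, Sp8.
Sp1 → Sp2 → Sp11 → Sp7 → Sp6 → Sp4 gives Sp4 level 6.
No species has a prey at level 6, so no species reaches level 7.

6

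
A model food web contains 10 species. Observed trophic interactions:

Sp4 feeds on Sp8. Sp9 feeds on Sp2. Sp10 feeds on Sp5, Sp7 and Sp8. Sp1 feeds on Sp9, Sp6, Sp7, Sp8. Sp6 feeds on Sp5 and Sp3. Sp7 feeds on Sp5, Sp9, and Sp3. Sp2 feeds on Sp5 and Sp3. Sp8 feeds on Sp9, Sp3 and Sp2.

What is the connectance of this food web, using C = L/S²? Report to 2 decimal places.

The web has S = 10 species and L = 19 feeding links.
C = L / S² = 19 / 100 = 0.1900 ≈ 0.19.

C = 0.19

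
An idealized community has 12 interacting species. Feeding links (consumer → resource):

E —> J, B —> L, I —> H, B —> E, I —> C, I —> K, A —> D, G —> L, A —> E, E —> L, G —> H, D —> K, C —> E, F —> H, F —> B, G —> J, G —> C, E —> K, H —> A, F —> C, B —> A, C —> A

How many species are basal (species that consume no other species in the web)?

3

Basal species (no prey listed): J, L, K.
Count: 3.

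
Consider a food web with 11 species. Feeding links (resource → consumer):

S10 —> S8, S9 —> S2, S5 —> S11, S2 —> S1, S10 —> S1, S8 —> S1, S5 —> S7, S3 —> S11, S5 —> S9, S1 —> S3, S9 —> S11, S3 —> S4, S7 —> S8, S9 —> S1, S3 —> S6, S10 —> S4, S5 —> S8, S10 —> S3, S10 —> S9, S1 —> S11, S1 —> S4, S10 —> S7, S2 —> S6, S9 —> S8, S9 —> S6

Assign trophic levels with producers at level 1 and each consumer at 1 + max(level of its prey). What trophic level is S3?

S10 is a producer → level 1.
S7 eats S10 (level 1); other prey at levels: S5 1 → level 2.
S8 eats S7 (level 2); other prey at levels: S10 1, S5 1, S9 2 → level 3.
S1 eats S8 (level 3); other prey at levels: S10 1, S9 2, S2 3 → level 4.
S3 eats S1 (level 4); other prey at levels: S10 1 → level 5.

Trophic level 5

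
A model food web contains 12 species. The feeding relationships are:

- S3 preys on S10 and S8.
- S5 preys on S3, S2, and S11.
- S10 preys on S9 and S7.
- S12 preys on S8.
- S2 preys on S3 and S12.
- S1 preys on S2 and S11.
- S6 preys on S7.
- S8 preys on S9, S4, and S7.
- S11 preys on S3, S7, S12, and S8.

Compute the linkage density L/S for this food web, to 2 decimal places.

L/S = 1.67

There are L = 20 links among S = 12 species.
L/S = 20/12 = 1.6667 ≈ 1.67.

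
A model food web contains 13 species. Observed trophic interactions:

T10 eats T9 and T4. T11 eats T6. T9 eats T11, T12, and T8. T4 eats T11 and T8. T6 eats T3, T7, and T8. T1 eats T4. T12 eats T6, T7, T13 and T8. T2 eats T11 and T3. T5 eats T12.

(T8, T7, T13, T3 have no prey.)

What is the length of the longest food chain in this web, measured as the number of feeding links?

4 links

One longest chain: T8 → T6 → T11 → T4 → T1.
It has 5 species and 4 links.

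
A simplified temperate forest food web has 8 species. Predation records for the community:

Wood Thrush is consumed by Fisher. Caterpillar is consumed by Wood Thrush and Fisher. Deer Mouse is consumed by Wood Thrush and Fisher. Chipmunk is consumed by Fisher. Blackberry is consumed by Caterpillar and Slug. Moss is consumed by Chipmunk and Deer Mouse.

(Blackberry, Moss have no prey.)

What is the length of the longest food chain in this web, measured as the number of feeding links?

3 links

One longest chain: Moss → Deer Mouse → Wood Thrush → Fisher.
It has 4 species and 3 links.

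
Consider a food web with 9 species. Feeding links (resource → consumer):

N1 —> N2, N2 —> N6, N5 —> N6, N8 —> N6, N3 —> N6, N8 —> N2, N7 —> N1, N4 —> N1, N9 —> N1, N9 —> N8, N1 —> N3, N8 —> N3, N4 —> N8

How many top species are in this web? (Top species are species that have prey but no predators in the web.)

1

Top species (has prey, but nothing eats it): N6.
Count: 1.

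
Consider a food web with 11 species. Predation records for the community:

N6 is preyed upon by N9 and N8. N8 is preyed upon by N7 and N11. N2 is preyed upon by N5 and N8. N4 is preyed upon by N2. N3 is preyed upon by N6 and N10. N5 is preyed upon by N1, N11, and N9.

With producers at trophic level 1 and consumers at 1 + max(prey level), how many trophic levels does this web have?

Producers (level 1): N4, N3.
N4 → N2 → N5 → N9 gives N9 level 4.
No species has a prey at level 4, so no species reaches level 5.

4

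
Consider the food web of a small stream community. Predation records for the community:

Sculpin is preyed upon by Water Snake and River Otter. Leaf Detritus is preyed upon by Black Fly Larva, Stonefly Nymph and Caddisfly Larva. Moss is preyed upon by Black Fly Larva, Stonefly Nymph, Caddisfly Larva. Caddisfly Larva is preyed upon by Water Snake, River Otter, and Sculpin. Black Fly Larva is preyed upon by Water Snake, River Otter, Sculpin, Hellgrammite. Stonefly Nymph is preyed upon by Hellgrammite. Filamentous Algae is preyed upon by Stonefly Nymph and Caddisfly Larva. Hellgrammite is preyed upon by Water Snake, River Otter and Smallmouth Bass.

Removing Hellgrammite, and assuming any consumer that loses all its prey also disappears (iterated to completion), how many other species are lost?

1

Remove Hellgrammite.
Round 1: Smallmouth Bass (all prey gone) → extinct.
No further losses. Total secondary extinctions: 1.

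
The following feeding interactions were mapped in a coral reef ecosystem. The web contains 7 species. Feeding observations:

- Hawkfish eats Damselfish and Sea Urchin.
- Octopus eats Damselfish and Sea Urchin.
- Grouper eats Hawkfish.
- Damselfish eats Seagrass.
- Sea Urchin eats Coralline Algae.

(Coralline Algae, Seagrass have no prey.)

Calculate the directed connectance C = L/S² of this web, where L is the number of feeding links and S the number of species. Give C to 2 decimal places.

The web has S = 7 species and L = 7 feeding links.
C = L / S² = 7 / 49 = 0.1429 ≈ 0.14.

C = 0.14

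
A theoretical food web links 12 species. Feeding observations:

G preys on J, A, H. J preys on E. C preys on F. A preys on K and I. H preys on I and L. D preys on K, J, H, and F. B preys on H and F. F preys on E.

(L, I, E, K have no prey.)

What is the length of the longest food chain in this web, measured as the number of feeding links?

One longest chain: E → F → C.
It has 3 species and 2 links.

2 links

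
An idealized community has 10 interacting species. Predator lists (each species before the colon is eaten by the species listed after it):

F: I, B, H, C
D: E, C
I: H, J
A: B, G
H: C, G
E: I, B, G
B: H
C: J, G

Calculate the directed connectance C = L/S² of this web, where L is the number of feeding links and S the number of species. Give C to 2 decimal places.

The web has S = 10 species and L = 18 feeding links.
C = L / S² = 18 / 100 = 0.1800 ≈ 0.18.

C = 0.18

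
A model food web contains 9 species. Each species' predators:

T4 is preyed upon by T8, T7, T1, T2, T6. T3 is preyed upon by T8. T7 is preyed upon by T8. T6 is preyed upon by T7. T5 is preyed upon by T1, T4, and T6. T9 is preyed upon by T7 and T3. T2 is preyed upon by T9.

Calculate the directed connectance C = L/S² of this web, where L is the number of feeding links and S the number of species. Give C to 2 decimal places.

The web has S = 9 species and L = 14 feeding links.
C = L / S² = 14 / 81 = 0.1728 ≈ 0.17.

C = 0.17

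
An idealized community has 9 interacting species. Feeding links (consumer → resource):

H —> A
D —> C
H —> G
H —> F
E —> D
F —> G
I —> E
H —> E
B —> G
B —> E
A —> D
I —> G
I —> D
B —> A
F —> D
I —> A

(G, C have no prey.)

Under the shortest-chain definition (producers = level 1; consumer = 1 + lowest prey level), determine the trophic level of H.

Trophic level 2

G is a producer → level 1.
H eats G → level 2.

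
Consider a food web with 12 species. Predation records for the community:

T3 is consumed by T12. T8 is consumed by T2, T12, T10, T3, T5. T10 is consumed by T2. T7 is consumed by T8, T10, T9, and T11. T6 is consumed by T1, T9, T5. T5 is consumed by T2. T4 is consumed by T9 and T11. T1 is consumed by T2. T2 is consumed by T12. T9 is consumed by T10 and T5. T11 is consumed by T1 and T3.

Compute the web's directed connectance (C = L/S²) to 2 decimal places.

C = 0.16

The web has S = 12 species and L = 23 feeding links.
C = L / S² = 23 / 144 = 0.1597 ≈ 0.16.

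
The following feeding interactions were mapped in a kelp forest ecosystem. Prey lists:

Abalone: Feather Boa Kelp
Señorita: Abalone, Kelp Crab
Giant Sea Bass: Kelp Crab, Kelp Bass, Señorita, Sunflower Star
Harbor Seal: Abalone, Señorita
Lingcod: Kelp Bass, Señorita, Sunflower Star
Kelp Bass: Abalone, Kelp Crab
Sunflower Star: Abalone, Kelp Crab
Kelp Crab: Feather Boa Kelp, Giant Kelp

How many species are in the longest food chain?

4 species

One longest chain: Feather Boa Kelp → Abalone → Kelp Bass → Giant Sea Bass.
It has 4 species and 3 links.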